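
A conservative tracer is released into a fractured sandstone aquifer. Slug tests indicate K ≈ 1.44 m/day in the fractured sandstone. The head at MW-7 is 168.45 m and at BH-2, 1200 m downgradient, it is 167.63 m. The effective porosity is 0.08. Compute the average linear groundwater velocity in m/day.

Hydraulic gradient i = (168.45 − 167.63) / 1200 = 0.82 / 1200 = 0.0006833.
Darcy flux q = K · i = 1.440 × 0.0006833 = 0.0009840 m/day.
Seepage velocity v = q / n_e = 0.0009840 / 0.08 = 0.01230 m/day.

0.0123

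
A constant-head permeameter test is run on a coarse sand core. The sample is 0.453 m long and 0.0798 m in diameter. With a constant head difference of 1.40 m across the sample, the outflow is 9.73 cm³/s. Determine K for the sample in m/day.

54.4

Cross-sectional area A = π·(d/2)² = π × (0.0798/2)² = 0.005001 m².
Convert discharge: 9.73 cm³/s = 9.730e-06 m³/s.
Darcy's law rearranged: K = Q·L / (A·Δh) = 9.730e-06 × 0.453 / (0.005001 × 1.40) = 0.0006295 m/s = 54.39 m/day.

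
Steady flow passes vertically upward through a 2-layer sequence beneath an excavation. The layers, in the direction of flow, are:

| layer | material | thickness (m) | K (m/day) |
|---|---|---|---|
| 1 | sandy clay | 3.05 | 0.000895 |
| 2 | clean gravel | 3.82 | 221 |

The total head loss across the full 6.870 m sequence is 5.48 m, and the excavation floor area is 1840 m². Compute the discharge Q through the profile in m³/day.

Flow is perpendicular to layering, so the layers act in series and the equivalent K is the thickness-weighted harmonic mean.
Total thickness L = 3.05 + 3.82 = 6.870 m.
Σ(b_i/K_i) = 3.05/0.000895 + 3.82/221 = 3408 d.
K_eq = L / Σ(b_i/K_i) = 6.870 / 3408 = 0.002016 m/day.
Q = K_eq · A · (Δh/L) = 0.002016 × 1840 × (5.48/6.870) = 2.959 m³/day.

2.96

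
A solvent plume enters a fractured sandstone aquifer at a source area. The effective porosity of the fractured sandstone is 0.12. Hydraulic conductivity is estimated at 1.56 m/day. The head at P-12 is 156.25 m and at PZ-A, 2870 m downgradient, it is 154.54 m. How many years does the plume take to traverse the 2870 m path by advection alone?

1010

Hydraulic gradient i = (156.25 − 154.54) / 2870 = 1.71 / 2870 = 0.0005958.
Darcy flux q = K · i = 1.560 × 0.0005958 = 0.0009295 m/day.
Seepage velocity v = q / n_e = 0.0009295 / 0.12 = 0.007746 m/day.
Travel time t = L / v = 2870 / 0.007746 = 3.705e+05 days = 1014 years.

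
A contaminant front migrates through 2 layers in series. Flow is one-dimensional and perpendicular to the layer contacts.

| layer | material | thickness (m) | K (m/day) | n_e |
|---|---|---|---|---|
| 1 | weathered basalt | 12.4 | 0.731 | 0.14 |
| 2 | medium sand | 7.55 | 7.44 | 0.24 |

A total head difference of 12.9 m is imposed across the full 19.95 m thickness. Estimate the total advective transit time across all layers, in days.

With flow normal to the layers, continuity requires the same specific discharge q through every layer.
Σ(b_i/K_i) = 12.4/0.731 + 7.55/7.44 = 17.98 d.
q = Δh / Σ(b_i/K_i) = 12.9 / 17.98 = 0.7175 m/day.
In each layer the seepage velocity is v_i = q/n_i, so the layer transit time is t_i = b_i·n_i / q:
  layer 1 (weathered basalt): t_1 = 12.4 × 0.14 / 0.7175 = 2.419 d
  layer 2 (medium sand): t_2 = 7.55 × 0.24 / 0.7175 = 2.525 d
Total t = Σ t_i = 4.945 days.

4.94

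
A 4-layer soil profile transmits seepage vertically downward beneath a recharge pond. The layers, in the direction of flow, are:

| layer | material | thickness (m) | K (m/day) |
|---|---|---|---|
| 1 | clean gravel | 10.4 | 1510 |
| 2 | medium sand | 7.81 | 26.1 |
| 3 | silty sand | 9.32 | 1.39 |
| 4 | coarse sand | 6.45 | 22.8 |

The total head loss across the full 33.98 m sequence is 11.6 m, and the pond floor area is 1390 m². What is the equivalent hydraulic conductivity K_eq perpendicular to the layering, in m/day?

Flow is perpendicular to layering, so the layers act in series and the equivalent K is the thickness-weighted harmonic mean.
Total thickness L = 10.4 + 7.81 + 9.32 + 6.45 = 33.98 m.
Σ(b_i/K_i) = 10.4/1510 + 7.81/26.1 + 9.32/1.39 + 6.45/22.8 = 7.294 d.
K_eq = L / Σ(b_i/K_i) = 33.98 / 7.294 = 4.659 m/day.

4.66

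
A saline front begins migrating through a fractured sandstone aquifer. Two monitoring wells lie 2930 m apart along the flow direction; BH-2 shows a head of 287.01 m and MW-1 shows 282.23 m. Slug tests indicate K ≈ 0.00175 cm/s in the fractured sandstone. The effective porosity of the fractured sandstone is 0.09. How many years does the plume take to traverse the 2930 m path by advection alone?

Convert K: 0.00175 cm/s × 864 = 1.512 m/day.
Hydraulic gradient i = (287.01 − 282.23) / 2930 = 4.78 / 2930 = 0.001631.
Darcy flux q = K · i = 1.512 × 0.001631 = 0.002467 m/day.
Seepage velocity v = q / n_e = 0.002467 / 0.09 = 0.02741 m/day.
Travel time t = L / v = 2930 / 0.02741 = 1.069e+05 days = 292.7 years.

293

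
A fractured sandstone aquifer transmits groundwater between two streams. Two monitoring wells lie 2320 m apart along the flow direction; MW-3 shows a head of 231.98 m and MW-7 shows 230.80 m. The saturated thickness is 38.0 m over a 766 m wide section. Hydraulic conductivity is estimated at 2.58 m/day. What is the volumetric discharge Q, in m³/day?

38.2

Cross-sectional area A = 766 × 38.0 = 29108 m².
Hydraulic gradient i = (231.98 − 230.80) / 2320 = 1.18 / 2320 = 0.0005086.
Darcy's law: Q = K · A · i = 2.580 × 29108 × 0.0005086 = 38.20 m³/day.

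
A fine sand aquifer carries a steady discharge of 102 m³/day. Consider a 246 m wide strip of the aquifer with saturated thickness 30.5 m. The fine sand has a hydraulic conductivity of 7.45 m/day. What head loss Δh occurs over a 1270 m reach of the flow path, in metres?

Cross-sectional area A = 246 × 30.5 = 7503 m².
From Q = K·A·i, i = Q / (K·A) = 102 / (7.450 × 7503) = 0.001825.
Head loss Δh = i · L = 0.001825 × 1270 = 2.317 m.

2.32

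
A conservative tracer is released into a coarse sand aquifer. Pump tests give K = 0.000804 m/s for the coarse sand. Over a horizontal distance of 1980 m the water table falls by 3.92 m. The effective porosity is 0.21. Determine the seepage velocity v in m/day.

0.655

Convert K: 0.000804 m/s × 86400 = 69.47 m/day.
Hydraulic gradient i = Δh / L = 3.92 / 1980 = 0.001980.
Darcy flux q = K · i = 69.47 × 0.001980 = 0.1375 m/day.
Seepage velocity v = q / n_e = 0.1375 / 0.21 = 0.6549 m/day.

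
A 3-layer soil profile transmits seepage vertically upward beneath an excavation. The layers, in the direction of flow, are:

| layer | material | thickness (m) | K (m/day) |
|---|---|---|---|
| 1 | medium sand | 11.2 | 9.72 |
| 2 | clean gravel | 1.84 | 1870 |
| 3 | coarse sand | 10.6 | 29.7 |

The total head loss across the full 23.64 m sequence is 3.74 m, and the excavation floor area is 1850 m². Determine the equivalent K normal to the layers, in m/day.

Flow is perpendicular to layering, so the layers act in series and the equivalent K is the thickness-weighted harmonic mean.
Total thickness L = 11.2 + 1.84 + 10.6 = 23.64 m.
Σ(b_i/K_i) = 11.2/9.72 + 1.84/1870 + 10.6/29.7 = 1.510 d.
K_eq = L / Σ(b_i/K_i) = 23.64 / 1.510 = 15.65 m/day.

15.7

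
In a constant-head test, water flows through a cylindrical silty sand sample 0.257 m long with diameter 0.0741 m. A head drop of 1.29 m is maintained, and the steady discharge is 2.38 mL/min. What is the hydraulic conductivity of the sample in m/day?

0.158

Cross-sectional area A = π·(d/2)² = π × (0.0741/2)² = 0.004312 m².
Convert discharge: 2.38 mL/min = 3.967e-08 m³/s.
Darcy's law rearranged: K = Q·L / (A·Δh) = 3.967e-08 × 0.257 / (0.004312 × 1.29) = 1.832e-06 m/s = 0.1583 m/day.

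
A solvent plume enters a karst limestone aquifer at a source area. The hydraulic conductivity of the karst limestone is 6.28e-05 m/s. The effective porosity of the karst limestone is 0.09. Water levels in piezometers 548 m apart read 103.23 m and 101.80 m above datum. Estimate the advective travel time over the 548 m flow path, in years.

Convert K: 6.28e-05 m/s × 86400 = 5.426 m/day.
Hydraulic gradient i = (103.23 − 101.80) / 548 = 1.43 / 548 = 0.002609.
Darcy flux q = K · i = 5.426 × 0.002609 = 0.01416 m/day.
Seepage velocity v = q / n_e = 0.01416 / 0.09 = 0.1573 m/day.
Travel time t = L / v = 548 / 0.1573 = 3483 days = 9.537 years.

9.54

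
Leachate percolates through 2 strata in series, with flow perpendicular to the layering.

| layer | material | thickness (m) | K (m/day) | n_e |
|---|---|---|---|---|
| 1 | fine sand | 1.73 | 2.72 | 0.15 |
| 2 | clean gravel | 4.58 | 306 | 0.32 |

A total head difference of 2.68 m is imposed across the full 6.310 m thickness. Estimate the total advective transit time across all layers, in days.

0.419

With flow normal to the layers, continuity requires the same specific discharge q through every layer.
Σ(b_i/K_i) = 1.73/2.72 + 4.58/306 = 0.6510 d.
q = Δh / Σ(b_i/K_i) = 2.68 / 0.6510 = 4.117 m/day.
In each layer the seepage velocity is v_i = q/n_i, so the layer transit time is t_i = b_i·n_i / q:
  layer 1 (fine sand): t_1 = 1.73 × 0.15 / 4.117 = 0.06303 d
  layer 2 (clean gravel): t_2 = 4.58 × 0.32 / 4.117 = 0.3560 d
Total t = Σ t_i = 0.4190 days.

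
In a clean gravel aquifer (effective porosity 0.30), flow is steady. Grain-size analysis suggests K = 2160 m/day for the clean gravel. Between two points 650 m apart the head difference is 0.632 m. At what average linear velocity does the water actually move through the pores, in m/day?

Hydraulic gradient i = Δh / L = 0.632 / 650 = 0.0009723.
Darcy flux q = K · i = 2160 × 0.0009723 = 2.100 m/day.
Seepage velocity v = q / n_e = 2.100 / 0.30 = 7.001 m/day.

7.00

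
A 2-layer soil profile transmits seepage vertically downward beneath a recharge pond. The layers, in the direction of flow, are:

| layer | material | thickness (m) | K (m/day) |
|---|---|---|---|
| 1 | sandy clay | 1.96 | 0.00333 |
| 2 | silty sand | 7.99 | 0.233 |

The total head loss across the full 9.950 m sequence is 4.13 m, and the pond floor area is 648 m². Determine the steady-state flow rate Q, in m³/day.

Flow is perpendicular to layering, so the layers act in series and the equivalent K is the thickness-weighted harmonic mean.
Total thickness L = 1.96 + 7.99 = 9.950 m.
Σ(b_i/K_i) = 1.96/0.00333 + 7.99/0.233 = 622.9 d.
K_eq = L / Σ(b_i/K_i) = 9.950 / 622.9 = 0.01597 m/day.
Q = K_eq · A · (Δh/L) = 0.01597 × 648 × (4.13/9.950) = 4.297 m³/day.

4.30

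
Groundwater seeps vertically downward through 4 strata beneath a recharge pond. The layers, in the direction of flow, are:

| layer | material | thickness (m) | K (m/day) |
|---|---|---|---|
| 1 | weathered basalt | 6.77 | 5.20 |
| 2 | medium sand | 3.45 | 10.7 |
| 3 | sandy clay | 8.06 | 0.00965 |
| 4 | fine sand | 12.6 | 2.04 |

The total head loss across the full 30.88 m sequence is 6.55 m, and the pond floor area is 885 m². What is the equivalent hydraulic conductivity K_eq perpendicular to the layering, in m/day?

Flow is perpendicular to layering, so the layers act in series and the equivalent K is the thickness-weighted harmonic mean.
Total thickness L = 6.77 + 3.45 + 8.06 + 12.6 = 30.88 m.
Σ(b_i/K_i) = 6.77/5.20 + 3.45/10.7 + 8.06/0.00965 + 12.6/2.04 = 843.0 d.
K_eq = L / Σ(b_i/K_i) = 30.88 / 843.0 = 0.03663 m/day.

0.0366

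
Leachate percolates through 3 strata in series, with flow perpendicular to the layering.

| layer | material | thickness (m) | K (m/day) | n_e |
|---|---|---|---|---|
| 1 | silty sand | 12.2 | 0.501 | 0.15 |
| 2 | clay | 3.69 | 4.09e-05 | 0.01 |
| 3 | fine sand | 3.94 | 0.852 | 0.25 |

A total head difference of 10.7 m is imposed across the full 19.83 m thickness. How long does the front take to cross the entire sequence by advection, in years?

65.9

With flow normal to the layers, continuity requires the same specific discharge q through every layer.
Σ(b_i/K_i) = 12.2/0.501 + 3.69/4.09e-05 + 3.94/0.852 = 90249 d.
q = Δh / Σ(b_i/K_i) = 10.7 / 90249 = 0.0001186 m/day.
In each layer the seepage velocity is v_i = q/n_i, so the layer transit time is t_i = b_i·n_i / q:
  layer 1 (silty sand): t_1 = 12.2 × 0.15 / 0.0001186 = 15435 d
  layer 2 (clay): t_2 = 3.69 × 0.01 / 0.0001186 = 311.2 d
  layer 3 (fine sand): t_3 = 3.94 × 0.25 / 0.0001186 = 8308 d
Total t = Σ t_i = 24054 days = 65.86 years.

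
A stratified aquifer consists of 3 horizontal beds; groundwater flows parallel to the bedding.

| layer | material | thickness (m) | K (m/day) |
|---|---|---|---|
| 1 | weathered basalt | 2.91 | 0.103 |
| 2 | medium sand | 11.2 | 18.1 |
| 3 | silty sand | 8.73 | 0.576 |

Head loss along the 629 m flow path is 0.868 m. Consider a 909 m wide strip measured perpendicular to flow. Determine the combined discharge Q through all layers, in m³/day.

Flow is parallel to layering, so each bed carries its own Darcy discharge and the transmissivities add.
Σ(K_i·b_i) = 0.103×2.91 + 18.1×11.2 + 0.576×8.73 = 208.0 m²/day.
Hydraulic gradient i = Δh / L = 0.868 / 629 = 0.001380.
Q = Σ(K_i·b_i) · W · i = 208.0 × 909 × 0.001380 = 261.0 m³/day.

261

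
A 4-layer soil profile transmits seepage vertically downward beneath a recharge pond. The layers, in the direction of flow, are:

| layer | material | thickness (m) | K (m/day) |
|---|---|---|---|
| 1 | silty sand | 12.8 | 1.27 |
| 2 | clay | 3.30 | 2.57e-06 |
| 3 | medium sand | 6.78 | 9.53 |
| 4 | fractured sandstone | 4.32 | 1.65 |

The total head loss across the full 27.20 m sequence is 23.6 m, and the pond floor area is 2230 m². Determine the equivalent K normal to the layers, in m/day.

2.12e-05

Flow is perpendicular to layering, so the layers act in series and the equivalent K is the thickness-weighted harmonic mean.
Total thickness L = 12.8 + 3.30 + 6.78 + 4.32 = 27.20 m.
Σ(b_i/K_i) = 12.8/1.27 + 3.30/2.57e-06 + 6.78/9.53 + 4.32/1.65 = 1.284e+06 d.
K_eq = L / Σ(b_i/K_i) = 27.20 / 1.284e+06 = 2.118e-05 m/day.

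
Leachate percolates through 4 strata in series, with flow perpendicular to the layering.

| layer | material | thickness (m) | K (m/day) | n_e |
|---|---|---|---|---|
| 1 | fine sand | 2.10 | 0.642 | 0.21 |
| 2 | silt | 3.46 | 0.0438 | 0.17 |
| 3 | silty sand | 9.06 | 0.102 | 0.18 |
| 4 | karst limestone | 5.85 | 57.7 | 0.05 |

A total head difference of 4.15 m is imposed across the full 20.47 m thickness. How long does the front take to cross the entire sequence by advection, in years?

0.333

With flow normal to the layers, continuity requires the same specific discharge q through every layer.
Σ(b_i/K_i) = 2.10/0.642 + 3.46/0.0438 + 9.06/0.102 + 5.85/57.7 = 171.2 d.
q = Δh / Σ(b_i/K_i) = 4.15 / 171.2 = 0.02424 m/day.
In each layer the seepage velocity is v_i = q/n_i, so the layer transit time is t_i = b_i·n_i / q:
  layer 1 (fine sand): t_1 = 2.10 × 0.21 / 0.02424 = 18.19 d
  layer 2 (silt): t_2 = 3.46 × 0.17 / 0.02424 = 24.26 d
  layer 3 (silty sand): t_3 = 9.06 × 0.18 / 0.02424 = 67.27 d
  layer 4 (karst limestone): t_4 = 5.85 × 0.05 / 0.02424 = 12.07 d
Total t = Σ t_i = 121.8 days = 0.3335 years.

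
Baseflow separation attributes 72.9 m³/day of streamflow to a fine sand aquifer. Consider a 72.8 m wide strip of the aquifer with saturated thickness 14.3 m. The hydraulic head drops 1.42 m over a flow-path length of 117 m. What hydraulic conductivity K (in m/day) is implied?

5.77

Cross-sectional area A = 72.8 × 14.3 = 1041 m².
Hydraulic gradient i = Δh / L = 1.42 / 117 = 0.01214.
From Q = K·A·i, K = Q / (A·i) = 72.9 / (1041 × 0.01214) = 5.770 m/day.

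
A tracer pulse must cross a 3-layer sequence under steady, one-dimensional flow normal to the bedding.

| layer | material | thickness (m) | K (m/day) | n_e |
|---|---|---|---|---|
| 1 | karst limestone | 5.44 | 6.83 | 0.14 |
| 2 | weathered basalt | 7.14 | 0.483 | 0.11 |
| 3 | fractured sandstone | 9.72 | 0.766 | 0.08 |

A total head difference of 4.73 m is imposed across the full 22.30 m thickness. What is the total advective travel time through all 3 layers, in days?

With flow normal to the layers, continuity requires the same specific discharge q through every layer.
Σ(b_i/K_i) = 5.44/6.83 + 7.14/0.483 + 9.72/0.766 = 28.27 d.
q = Δh / Σ(b_i/K_i) = 4.73 / 28.27 = 0.1673 m/day.
In each layer the seepage velocity is v_i = q/n_i, so the layer transit time is t_i = b_i·n_i / q:
  layer 1 (karst limestone): t_1 = 5.44 × 0.14 / 0.1673 = 4.552 d
  layer 2 (weathered basalt): t_2 = 7.14 × 0.11 / 0.1673 = 4.694 d
  layer 3 (fractured sandstone): t_3 = 9.72 × 0.08 / 0.1673 = 4.647 d
Total t = Σ t_i = 13.89 days.

13.9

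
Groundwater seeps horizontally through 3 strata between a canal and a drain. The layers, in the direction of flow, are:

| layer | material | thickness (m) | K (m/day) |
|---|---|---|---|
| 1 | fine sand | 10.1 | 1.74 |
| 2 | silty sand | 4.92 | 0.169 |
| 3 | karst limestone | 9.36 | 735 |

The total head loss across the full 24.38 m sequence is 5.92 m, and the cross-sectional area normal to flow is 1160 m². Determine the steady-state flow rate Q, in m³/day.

197

Flow is perpendicular to layering, so the layers act in series and the equivalent K is the thickness-weighted harmonic mean.
Total thickness L = 10.1 + 4.92 + 9.36 = 24.38 m.
Σ(b_i/K_i) = 10.1/1.74 + 4.92/0.169 + 9.36/735 = 34.93 d.
K_eq = L / Σ(b_i/K_i) = 24.38 / 34.93 = 0.6980 m/day.
Q = K_eq · A · (Δh/L) = 0.6980 × 1160 × (5.92/24.38) = 196.6 m³/day.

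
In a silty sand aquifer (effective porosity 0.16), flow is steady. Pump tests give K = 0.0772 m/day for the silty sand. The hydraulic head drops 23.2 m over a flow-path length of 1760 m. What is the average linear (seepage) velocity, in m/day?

Hydraulic gradient i = Δh / L = 23.2 / 1760 = 0.01318.
Darcy flux q = K · i = 0.07720 × 0.01318 = 0.001018 m/day.
Seepage velocity v = q / n_e = 0.001018 / 0.16 = 0.006360 m/day.

0.00636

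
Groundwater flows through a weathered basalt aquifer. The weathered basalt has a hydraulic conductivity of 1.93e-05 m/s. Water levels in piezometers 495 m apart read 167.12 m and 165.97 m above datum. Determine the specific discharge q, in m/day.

Convert K: 1.93e-05 m/s × 86400 = 1.668 m/day.
Hydraulic gradient i = (167.12 − 165.97) / 495 = 1.15 / 495 = 0.002323.
Specific discharge q = K · i = 1.668 × 0.002323 = 0.003874 m/day.

0.00387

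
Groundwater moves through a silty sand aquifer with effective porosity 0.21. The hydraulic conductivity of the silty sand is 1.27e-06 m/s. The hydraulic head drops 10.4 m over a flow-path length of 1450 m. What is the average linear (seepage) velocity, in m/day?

Convert K: 1.27e-06 m/s × 86400 = 0.1097 m/day.
Hydraulic gradient i = Δh / L = 10.4 / 1450 = 0.007172.
Darcy flux q = K · i = 0.1097 × 0.007172 = 0.0007870 m/day.
Seepage velocity v = q / n_e = 0.0007870 / 0.21 = 0.003748 m/day.

0.00375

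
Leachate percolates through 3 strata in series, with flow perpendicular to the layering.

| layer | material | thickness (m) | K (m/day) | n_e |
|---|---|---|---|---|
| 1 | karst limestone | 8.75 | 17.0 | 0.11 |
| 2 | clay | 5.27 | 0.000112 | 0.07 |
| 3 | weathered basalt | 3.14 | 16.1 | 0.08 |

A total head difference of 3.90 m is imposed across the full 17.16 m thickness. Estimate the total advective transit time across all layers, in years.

With flow normal to the layers, continuity requires the same specific discharge q through every layer.
Σ(b_i/K_i) = 8.75/17.0 + 5.27/0.000112 + 3.14/16.1 = 47054 d.
q = Δh / Σ(b_i/K_i) = 3.90 / 47054 = 8.288e-05 m/day.
In each layer the seepage velocity is v_i = q/n_i, so the layer transit time is t_i = b_i·n_i / q:
  layer 1 (karst limestone): t_1 = 8.75 × 0.11 / 8.288e-05 = 11613 d
  layer 2 (clay): t_2 = 5.27 × 0.07 / 8.288e-05 = 4451 d
  layer 3 (weathered basalt): t_3 = 3.14 × 0.08 / 8.288e-05 = 3031 d
Total t = Σ t_i = 19094 days = 52.28 years.

52.3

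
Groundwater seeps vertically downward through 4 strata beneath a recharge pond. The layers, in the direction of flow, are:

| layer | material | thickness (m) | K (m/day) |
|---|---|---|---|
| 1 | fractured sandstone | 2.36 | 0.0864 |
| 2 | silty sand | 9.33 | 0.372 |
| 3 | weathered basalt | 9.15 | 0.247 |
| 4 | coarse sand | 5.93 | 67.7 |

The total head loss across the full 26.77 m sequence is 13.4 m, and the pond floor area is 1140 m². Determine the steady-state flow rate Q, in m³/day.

Flow is perpendicular to layering, so the layers act in series and the equivalent K is the thickness-weighted harmonic mean.
Total thickness L = 2.36 + 9.33 + 9.15 + 5.93 = 26.77 m.
Σ(b_i/K_i) = 2.36/0.0864 + 9.33/0.372 + 9.15/0.247 + 5.93/67.7 = 89.53 d.
K_eq = L / Σ(b_i/K_i) = 26.77 / 89.53 = 0.2990 m/day.
Q = K_eq · A · (Δh/L) = 0.2990 × 1140 × (13.4/26.77) = 170.6 m³/day.

171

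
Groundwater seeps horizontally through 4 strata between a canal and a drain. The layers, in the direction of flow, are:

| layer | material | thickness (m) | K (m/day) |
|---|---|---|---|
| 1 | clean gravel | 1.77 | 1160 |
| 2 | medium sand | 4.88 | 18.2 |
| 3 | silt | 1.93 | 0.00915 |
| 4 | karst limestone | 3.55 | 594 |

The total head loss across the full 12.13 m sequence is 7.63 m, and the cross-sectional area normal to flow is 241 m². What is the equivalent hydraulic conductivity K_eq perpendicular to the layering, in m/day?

0.0574

Flow is perpendicular to layering, so the layers act in series and the equivalent K is the thickness-weighted harmonic mean.
Total thickness L = 1.77 + 4.88 + 1.93 + 3.55 = 12.13 m.
Σ(b_i/K_i) = 1.77/1160 + 4.88/18.2 + 1.93/0.00915 + 3.55/594 = 211.2 d.
K_eq = L / Σ(b_i/K_i) = 12.13 / 211.2 = 0.05743 m/day.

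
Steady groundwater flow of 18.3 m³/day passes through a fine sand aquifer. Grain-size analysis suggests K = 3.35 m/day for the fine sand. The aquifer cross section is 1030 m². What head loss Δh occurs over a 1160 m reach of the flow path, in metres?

From Q = K·A·i, i = Q / (K·A) = 18.3 / (3.350 × 1030) = 0.005304.
Head loss Δh = i · L = 0.005304 × 1160 = 6.152 m.

6.15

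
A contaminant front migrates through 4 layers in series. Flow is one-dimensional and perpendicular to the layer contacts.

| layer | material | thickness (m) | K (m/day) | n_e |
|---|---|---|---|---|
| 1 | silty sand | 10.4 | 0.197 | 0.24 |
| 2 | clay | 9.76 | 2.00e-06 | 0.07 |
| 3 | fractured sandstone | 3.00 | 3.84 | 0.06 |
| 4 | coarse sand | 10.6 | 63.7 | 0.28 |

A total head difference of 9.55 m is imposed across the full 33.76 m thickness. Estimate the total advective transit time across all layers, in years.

With flow normal to the layers, continuity requires the same specific discharge q through every layer.
Σ(b_i/K_i) = 10.4/0.197 + 9.76/2.00e-06 + 3.00/3.84 + 10.6/63.7 = 4.880e+06 d.
q = Δh / Σ(b_i/K_i) = 9.55 / 4.880e+06 = 1.957e-06 m/day.
In each layer the seepage velocity is v_i = q/n_i, so the layer transit time is t_i = b_i·n_i / q:
  layer 1 (silty sand): t_1 = 10.4 × 0.24 / 1.957e-06 = 1.275e+06 d
  layer 2 (clay): t_2 = 9.76 × 0.07 / 1.957e-06 = 3.491e+05 d
  layer 3 (fractured sandstone): t_3 = 3.00 × 0.06 / 1.957e-06 = 91980 d
  layer 4 (coarse sand): t_4 = 10.6 × 0.28 / 1.957e-06 = 1.517e+06 d
Total t = Σ t_i = 3.233e+06 days = 8852 years.

8850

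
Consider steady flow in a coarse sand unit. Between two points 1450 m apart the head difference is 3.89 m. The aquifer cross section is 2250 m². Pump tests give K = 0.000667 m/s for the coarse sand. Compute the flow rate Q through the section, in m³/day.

Convert K: 0.000667 m/s × 86400 = 57.63 m/day.
Hydraulic gradient i = Δh / L = 3.89 / 1450 = 0.002683.
Darcy's law: Q = K · A · i = 57.63 × 2250 × 0.002683 = 347.9 m³/day.

348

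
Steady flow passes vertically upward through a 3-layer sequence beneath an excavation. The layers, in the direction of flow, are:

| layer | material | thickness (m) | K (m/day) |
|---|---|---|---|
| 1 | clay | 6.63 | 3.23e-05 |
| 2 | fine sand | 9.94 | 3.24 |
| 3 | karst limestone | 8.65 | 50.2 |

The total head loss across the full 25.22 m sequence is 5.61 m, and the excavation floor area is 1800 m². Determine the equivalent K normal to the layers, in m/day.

Flow is perpendicular to layering, so the layers act in series and the equivalent K is the thickness-weighted harmonic mean.
Total thickness L = 6.63 + 9.94 + 8.65 = 25.22 m.
Σ(b_i/K_i) = 6.63/3.23e-05 + 9.94/3.24 + 8.65/50.2 = 2.053e+05 d.
K_eq = L / Σ(b_i/K_i) = 25.22 / 2.053e+05 = 0.0001229 m/day.

0.000123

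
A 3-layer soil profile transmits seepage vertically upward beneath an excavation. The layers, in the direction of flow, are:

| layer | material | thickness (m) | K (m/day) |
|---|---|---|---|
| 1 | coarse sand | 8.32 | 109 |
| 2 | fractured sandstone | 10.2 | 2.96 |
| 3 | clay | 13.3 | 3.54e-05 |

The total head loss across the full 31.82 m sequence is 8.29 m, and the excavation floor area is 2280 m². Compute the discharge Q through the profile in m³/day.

Flow is perpendicular to layering, so the layers act in series and the equivalent K is the thickness-weighted harmonic mean.
Total thickness L = 8.32 + 10.2 + 13.3 = 31.82 m.
Σ(b_i/K_i) = 8.32/109 + 10.2/2.96 + 13.3/3.54e-05 = 3.757e+05 d.
K_eq = L / Σ(b_i/K_i) = 31.82 / 3.757e+05 = 8.469e-05 m/day.
Q = K_eq · A · (Δh/L) = 8.469e-05 × 2280 × (8.29/31.82) = 0.05031 m³/day.

0.0503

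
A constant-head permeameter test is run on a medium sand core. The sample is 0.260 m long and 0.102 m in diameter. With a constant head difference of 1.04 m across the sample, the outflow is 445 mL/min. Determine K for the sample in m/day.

Cross-sectional area A = π·(d/2)² = π × (0.102/2)² = 0.008171 m².
Convert discharge: 445 mL/min = 7.417e-06 m³/s.
Darcy's law rearranged: K = Q·L / (A·Δh) = 7.417e-06 × 0.260 / (0.008171 × 1.04) = 0.0002269 m/s = 19.61 m/day.

19.6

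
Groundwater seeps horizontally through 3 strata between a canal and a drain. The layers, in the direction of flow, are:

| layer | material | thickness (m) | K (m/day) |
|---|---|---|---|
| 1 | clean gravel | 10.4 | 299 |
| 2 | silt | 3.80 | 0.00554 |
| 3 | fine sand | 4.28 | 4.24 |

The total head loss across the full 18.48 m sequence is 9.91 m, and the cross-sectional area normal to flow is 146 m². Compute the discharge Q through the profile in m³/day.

Flow is perpendicular to layering, so the layers act in series and the equivalent K is the thickness-weighted harmonic mean.
Total thickness L = 10.4 + 3.80 + 4.28 = 18.48 m.
Σ(b_i/K_i) = 10.4/299 + 3.80/0.00554 + 4.28/4.24 = 687.0 d.
K_eq = L / Σ(b_i/K_i) = 18.48 / 687.0 = 0.02690 m/day.
Q = K_eq · A · (Δh/L) = 0.02690 × 146 × (9.91/18.48) = 2.106 m³/day.

2.11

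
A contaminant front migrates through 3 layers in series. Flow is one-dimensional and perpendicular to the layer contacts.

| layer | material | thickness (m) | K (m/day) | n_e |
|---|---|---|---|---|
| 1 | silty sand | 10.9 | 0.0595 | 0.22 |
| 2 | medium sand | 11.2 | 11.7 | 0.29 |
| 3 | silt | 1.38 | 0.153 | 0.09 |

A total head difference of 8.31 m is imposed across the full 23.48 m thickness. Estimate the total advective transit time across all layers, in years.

0.367

With flow normal to the layers, continuity requires the same specific discharge q through every layer.
Σ(b_i/K_i) = 10.9/0.0595 + 11.2/11.7 + 1.38/0.153 = 193.2 d.
q = Δh / Σ(b_i/K_i) = 8.31 / 193.2 = 0.04302 m/day.
In each layer the seepage velocity is v_i = q/n_i, so the layer transit time is t_i = b_i·n_i / q:
  layer 1 (silty sand): t_1 = 10.9 × 0.22 / 0.04302 = 55.74 d
  layer 2 (medium sand): t_2 = 11.2 × 0.29 / 0.04302 = 75.50 d
  layer 3 (silt): t_3 = 1.38 × 0.09 / 0.04302 = 2.887 d
Total t = Σ t_i = 134.1 days = 0.3672 years.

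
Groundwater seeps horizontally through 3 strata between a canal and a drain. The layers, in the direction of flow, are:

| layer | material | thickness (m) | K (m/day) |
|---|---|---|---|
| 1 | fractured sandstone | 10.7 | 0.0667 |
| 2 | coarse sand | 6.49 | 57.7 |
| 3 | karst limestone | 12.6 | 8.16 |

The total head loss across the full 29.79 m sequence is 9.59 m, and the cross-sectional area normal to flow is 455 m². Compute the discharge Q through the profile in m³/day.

26.9

Flow is perpendicular to layering, so the layers act in series and the equivalent K is the thickness-weighted harmonic mean.
Total thickness L = 10.7 + 6.49 + 12.6 = 29.79 m.
Σ(b_i/K_i) = 10.7/0.0667 + 6.49/57.7 + 12.6/8.16 = 162.1 d.
K_eq = L / Σ(b_i/K_i) = 29.79 / 162.1 = 0.1838 m/day.
Q = K_eq · A · (Δh/L) = 0.1838 × 455 × (9.59/29.79) = 26.92 m³/day.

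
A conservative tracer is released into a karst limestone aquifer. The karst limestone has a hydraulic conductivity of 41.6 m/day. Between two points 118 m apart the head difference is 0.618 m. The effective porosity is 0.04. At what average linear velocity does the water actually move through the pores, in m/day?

Hydraulic gradient i = Δh / L = 0.618 / 118 = 0.005237.
Darcy flux q = K · i = 41.60 × 0.005237 = 0.2179 m/day.
Seepage velocity v = q / n_e = 0.2179 / 0.04 = 5.447 m/day.

5.45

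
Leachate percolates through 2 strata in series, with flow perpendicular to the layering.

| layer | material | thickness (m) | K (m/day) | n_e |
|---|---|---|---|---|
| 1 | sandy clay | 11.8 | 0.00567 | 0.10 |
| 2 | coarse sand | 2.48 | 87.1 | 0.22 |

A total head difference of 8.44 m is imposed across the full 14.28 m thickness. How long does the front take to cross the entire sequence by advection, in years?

With flow normal to the layers, continuity requires the same specific discharge q through every layer.
Σ(b_i/K_i) = 11.8/0.00567 + 2.48/87.1 = 2081 d.
q = Δh / Σ(b_i/K_i) = 8.44 / 2081 = 0.004055 m/day.
In each layer the seepage velocity is v_i = q/n_i, so the layer transit time is t_i = b_i·n_i / q:
  layer 1 (sandy clay): t_1 = 11.8 × 0.10 / 0.004055 = 291.0 d
  layer 2 (coarse sand): t_2 = 2.48 × 0.22 / 0.004055 = 134.5 d
Total t = Σ t_i = 425.5 days = 1.165 years.

1.16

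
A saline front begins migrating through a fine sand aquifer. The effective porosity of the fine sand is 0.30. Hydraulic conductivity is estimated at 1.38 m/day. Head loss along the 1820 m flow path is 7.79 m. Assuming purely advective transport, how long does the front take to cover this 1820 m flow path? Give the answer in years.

253

Hydraulic gradient i = Δh / L = 7.79 / 1820 = 0.004280.
Darcy flux q = K · i = 1.380 × 0.004280 = 0.005907 m/day.
Seepage velocity v = q / n_e = 0.005907 / 0.30 = 0.01969 m/day.
Travel time t = L / v = 1820 / 0.01969 = 92437 days = 253.1 years.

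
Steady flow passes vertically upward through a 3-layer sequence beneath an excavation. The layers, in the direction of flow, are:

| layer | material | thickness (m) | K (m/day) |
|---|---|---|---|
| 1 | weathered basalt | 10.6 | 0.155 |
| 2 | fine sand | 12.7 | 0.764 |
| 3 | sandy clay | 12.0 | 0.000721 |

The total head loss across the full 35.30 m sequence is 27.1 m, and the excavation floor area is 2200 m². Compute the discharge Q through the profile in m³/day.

3.56

Flow is perpendicular to layering, so the layers act in series and the equivalent K is the thickness-weighted harmonic mean.
Total thickness L = 10.6 + 12.7 + 12.0 = 35.30 m.
Σ(b_i/K_i) = 10.6/0.155 + 12.7/0.764 + 12.0/0.000721 = 16729 d.
K_eq = L / Σ(b_i/K_i) = 35.30 / 16729 = 0.002110 m/day.
Q = K_eq · A · (Δh/L) = 0.002110 × 2200 × (27.1/35.30) = 3.564 m³/day.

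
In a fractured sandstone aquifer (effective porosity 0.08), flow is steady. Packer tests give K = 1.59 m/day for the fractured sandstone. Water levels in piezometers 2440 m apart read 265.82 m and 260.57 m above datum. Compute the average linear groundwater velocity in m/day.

0.0428

Hydraulic gradient i = (265.82 − 260.57) / 2440 = 5.25 / 2440 = 0.002152.
Darcy flux q = K · i = 1.590 × 0.002152 = 0.003421 m/day.
Seepage velocity v = q / n_e = 0.003421 / 0.08 = 0.04276 m/day.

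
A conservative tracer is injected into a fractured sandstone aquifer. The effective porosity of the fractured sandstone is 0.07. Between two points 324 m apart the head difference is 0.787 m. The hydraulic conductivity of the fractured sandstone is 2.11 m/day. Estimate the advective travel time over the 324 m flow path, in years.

12.1

Hydraulic gradient i = Δh / L = 0.787 / 324 = 0.002429.
Darcy flux q = K · i = 2.110 × 0.002429 = 0.005125 m/day.
Seepage velocity v = q / n_e = 0.005125 / 0.07 = 0.07322 m/day.
Travel time t = L / v = 324 / 0.07322 = 4425 days = 12.12 years.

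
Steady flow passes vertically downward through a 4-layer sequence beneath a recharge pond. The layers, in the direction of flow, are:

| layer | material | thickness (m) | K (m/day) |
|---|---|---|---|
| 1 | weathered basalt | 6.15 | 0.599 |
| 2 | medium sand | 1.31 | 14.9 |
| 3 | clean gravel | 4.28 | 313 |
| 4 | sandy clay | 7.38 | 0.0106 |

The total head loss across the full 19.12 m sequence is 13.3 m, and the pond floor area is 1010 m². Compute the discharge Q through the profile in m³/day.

19.0

Flow is perpendicular to layering, so the layers act in series and the equivalent K is the thickness-weighted harmonic mean.
Total thickness L = 6.15 + 1.31 + 4.28 + 7.38 = 19.12 m.
Σ(b_i/K_i) = 6.15/0.599 + 1.31/14.9 + 4.28/313 + 7.38/0.0106 = 706.6 d.
K_eq = L / Σ(b_i/K_i) = 19.12 / 706.6 = 0.02706 m/day.
Q = K_eq · A · (Δh/L) = 0.02706 × 1010 × (13.3/19.12) = 19.01 m³/day.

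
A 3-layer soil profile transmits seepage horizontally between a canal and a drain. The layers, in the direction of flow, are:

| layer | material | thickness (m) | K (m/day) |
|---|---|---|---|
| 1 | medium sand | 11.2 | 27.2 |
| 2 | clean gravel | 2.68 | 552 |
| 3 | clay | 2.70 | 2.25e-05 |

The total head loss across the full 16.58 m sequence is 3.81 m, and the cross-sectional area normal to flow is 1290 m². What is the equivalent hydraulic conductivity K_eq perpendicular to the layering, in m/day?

0.000138

Flow is perpendicular to layering, so the layers act in series and the equivalent K is the thickness-weighted harmonic mean.
Total thickness L = 11.2 + 2.68 + 2.70 = 16.58 m.
Σ(b_i/K_i) = 11.2/27.2 + 2.68/552 + 2.70/2.25e-05 = 1.200e+05 d.
K_eq = L / Σ(b_i/K_i) = 16.58 / 1.200e+05 = 0.0001382 m/day.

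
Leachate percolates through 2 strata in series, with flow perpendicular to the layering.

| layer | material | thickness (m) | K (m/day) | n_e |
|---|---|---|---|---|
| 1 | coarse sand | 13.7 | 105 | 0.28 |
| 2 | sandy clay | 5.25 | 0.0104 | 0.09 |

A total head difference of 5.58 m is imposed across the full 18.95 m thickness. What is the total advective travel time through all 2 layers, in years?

With flow normal to the layers, continuity requires the same specific discharge q through every layer.
Σ(b_i/K_i) = 13.7/105 + 5.25/0.0104 = 504.9 d.
q = Δh / Σ(b_i/K_i) = 5.58 / 504.9 = 0.01105 m/day.
In each layer the seepage velocity is v_i = q/n_i, so the layer transit time is t_i = b_i·n_i / q:
  layer 1 (coarse sand): t_1 = 13.7 × 0.28 / 0.01105 = 347.1 d
  layer 2 (sandy clay): t_2 = 5.25 × 0.09 / 0.01105 = 42.76 d
Total t = Σ t_i = 389.9 days = 1.067 years.

1.07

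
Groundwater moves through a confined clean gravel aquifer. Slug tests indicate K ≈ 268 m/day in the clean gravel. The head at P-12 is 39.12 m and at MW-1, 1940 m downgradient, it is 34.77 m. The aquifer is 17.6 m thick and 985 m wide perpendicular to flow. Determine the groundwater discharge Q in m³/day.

10400

Cross-sectional area A = 985 × 17.6 = 17336 m².
Hydraulic gradient i = (39.12 − 34.77) / 1940 = 4.35 / 1940 = 0.002242.
Darcy's law: Q = K · A · i = 268.0 × 17336 × 0.002242 = 10418 m³/day.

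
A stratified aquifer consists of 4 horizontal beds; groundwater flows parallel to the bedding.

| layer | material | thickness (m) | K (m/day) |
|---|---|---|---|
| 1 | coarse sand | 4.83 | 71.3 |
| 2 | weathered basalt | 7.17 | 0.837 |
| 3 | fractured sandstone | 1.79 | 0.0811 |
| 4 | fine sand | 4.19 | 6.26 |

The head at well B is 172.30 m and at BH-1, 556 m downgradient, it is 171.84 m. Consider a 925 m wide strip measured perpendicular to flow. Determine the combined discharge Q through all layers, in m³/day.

288

Flow is parallel to layering, so each bed carries its own Darcy discharge and the transmissivities add.
Σ(K_i·b_i) = 71.3×4.83 + 0.837×7.17 + 0.0811×1.79 + 6.26×4.19 = 376.8 m²/day.
Hydraulic gradient i = (172.30 − 171.84) / 556 = 0.46 / 556 = 0.0008273.
Q = Σ(K_i·b_i) · W · i = 376.8 × 925 × 0.0008273 = 288.3 m³/day.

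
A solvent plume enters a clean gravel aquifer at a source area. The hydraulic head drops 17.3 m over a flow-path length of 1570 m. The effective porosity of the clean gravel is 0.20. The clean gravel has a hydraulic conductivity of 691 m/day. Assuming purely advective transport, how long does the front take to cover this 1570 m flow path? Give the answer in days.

41.2

Hydraulic gradient i = Δh / L = 17.3 / 1570 = 0.01102.
Darcy flux q = K · i = 691.0 × 0.01102 = 7.614 m/day.
Seepage velocity v = q / n_e = 7.614 / 0.20 = 38.07 m/day.
Travel time t = L / v = 1570 / 38.07 = 41.24 days.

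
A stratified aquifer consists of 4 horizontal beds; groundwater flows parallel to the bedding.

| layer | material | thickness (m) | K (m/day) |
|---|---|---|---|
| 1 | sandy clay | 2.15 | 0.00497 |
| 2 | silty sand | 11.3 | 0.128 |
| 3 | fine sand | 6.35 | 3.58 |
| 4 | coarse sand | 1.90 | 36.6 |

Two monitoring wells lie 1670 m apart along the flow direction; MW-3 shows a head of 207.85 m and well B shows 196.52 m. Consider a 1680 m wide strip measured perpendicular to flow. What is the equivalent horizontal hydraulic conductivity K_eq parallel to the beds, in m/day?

Flow is parallel to layering, so each bed carries its own Darcy discharge and the transmissivities add.
Σ(K_i·b_i) = 0.00497×2.15 + 0.128×11.3 + 3.58×6.35 + 36.6×1.90 = 93.73 m²/day.
Total thickness b = 21.70 m, so K_eq = Σ(K_i·b_i)/b = 4.319 m/day.

4.32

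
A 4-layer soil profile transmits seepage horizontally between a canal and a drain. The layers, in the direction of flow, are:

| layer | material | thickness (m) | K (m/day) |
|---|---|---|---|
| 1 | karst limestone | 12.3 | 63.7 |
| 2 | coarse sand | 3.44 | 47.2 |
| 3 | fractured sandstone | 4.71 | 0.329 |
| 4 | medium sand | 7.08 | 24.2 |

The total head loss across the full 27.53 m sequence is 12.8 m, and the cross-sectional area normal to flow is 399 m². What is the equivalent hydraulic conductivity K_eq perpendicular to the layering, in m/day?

1.85

Flow is perpendicular to layering, so the layers act in series and the equivalent K is the thickness-weighted harmonic mean.
Total thickness L = 12.3 + 3.44 + 4.71 + 7.08 = 27.53 m.
Σ(b_i/K_i) = 12.3/63.7 + 3.44/47.2 + 4.71/0.329 + 7.08/24.2 = 14.87 d.
K_eq = L / Σ(b_i/K_i) = 27.53 / 14.87 = 1.851 m/day.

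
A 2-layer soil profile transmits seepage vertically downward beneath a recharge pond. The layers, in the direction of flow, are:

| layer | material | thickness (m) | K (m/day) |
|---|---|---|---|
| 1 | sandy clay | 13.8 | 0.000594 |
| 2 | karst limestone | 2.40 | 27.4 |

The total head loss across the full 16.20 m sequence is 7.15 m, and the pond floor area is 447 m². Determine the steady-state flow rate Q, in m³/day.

0.138

Flow is perpendicular to layering, so the layers act in series and the equivalent K is the thickness-weighted harmonic mean.
Total thickness L = 13.8 + 2.40 = 16.20 m.
Σ(b_i/K_i) = 13.8/0.000594 + 2.40/27.4 = 23232 d.
K_eq = L / Σ(b_i/K_i) = 16.20 / 23232 = 0.0006973 m/day.
Q = K_eq · A · (Δh/L) = 0.0006973 × 447 × (7.15/16.20) = 0.1376 m³/day.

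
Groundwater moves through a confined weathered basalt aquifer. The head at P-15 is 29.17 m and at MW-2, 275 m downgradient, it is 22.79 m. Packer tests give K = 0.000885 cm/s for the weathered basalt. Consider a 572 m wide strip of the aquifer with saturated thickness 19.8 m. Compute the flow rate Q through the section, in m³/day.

201

Convert K: 0.000885 cm/s × 864 = 0.7646 m/day.
Cross-sectional area A = 572 × 19.8 = 11326 m².
Hydraulic gradient i = (29.17 − 22.79) / 275 = 6.38 / 275 = 0.02320.
Darcy's law: Q = K · A · i = 0.7646 × 11326 × 0.02320 = 200.9 m³/day.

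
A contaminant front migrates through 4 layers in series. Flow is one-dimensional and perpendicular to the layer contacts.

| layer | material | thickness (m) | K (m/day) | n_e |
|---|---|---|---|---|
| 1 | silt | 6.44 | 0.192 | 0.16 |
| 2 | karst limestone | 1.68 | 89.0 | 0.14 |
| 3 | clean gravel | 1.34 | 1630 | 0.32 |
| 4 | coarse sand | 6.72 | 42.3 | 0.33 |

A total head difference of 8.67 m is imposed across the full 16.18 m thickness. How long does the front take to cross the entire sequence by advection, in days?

15.2

With flow normal to the layers, continuity requires the same specific discharge q through every layer.
Σ(b_i/K_i) = 6.44/0.192 + 1.68/89.0 + 1.34/1630 + 6.72/42.3 = 33.72 d.
q = Δh / Σ(b_i/K_i) = 8.67 / 33.72 = 0.2571 m/day.
In each layer the seepage velocity is v_i = q/n_i, so the layer transit time is t_i = b_i·n_i / q:
  layer 1 (silt): t_1 = 6.44 × 0.16 / 0.2571 = 4.008 d
  layer 2 (karst limestone): t_2 = 1.68 × 0.14 / 0.2571 = 0.9148 d
  layer 3 (clean gravel): t_3 = 1.34 × 0.32 / 0.2571 = 1.668 d
  layer 4 (coarse sand): t_4 = 6.72 × 0.33 / 0.2571 = 8.625 d
Total t = Σ t_i = 15.21 days.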